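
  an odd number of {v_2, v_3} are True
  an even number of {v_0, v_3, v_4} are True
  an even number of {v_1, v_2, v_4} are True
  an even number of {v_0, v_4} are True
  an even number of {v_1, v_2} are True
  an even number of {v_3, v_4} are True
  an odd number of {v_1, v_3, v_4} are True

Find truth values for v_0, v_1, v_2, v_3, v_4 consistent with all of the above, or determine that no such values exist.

v_0: False, v_1: True, v_2: True, v_3: False, v_4: False

{v_2, v_3}: 1 true → odd ✓
{v_0, v_3, v_4}: 0 true → even ✓
{v_1, v_2, v_4}: 2 true → even ✓
{v_0, v_4}: 0 true → even ✓
{v_1, v_2}: 2 true → even ✓
{v_3, v_4}: 0 true → even ✓
{v_1, v_3, v_4}: 1 true → odd ✓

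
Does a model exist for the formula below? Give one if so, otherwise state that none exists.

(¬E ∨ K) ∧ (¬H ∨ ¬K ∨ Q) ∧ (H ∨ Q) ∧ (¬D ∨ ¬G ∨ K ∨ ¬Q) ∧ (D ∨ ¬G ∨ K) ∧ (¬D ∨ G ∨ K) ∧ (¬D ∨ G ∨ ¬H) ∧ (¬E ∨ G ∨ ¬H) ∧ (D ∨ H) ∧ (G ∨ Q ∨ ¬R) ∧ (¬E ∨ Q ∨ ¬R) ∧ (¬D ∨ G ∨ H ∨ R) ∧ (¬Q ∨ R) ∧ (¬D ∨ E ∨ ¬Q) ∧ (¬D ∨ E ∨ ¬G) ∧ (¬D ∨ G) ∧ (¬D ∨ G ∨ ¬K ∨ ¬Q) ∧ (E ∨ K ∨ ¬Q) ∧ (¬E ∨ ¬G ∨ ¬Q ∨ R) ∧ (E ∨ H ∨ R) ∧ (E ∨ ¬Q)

G=T, E=T, Q=T, K=T, H=T, D=T, R=T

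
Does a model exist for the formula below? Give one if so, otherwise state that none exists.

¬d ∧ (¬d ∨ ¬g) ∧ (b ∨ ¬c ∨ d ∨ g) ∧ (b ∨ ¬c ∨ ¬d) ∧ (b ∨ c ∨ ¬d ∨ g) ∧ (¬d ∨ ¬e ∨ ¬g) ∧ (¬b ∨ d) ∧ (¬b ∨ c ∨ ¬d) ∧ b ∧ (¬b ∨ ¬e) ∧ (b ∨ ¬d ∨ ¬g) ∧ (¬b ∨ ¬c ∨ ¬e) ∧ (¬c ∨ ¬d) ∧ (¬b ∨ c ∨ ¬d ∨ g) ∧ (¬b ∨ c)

Case d = True:
  Clause (¬d) is falsified — contradiction.
Case d = False:
  (¬b ∨ d) forces b = False.
  Clause (b) is falsified — contradiction.
Both cases fail, so the formula is unsatisfiable.

Unsatisfiable — no assignment works.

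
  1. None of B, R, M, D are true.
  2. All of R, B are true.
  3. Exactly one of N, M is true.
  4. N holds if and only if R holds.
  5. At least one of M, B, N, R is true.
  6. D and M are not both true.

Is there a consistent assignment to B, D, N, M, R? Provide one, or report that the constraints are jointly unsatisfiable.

Case B = True:
  Constraint (1) is violated (B=T) — contradiction.
Case B = False:
  Constraint (2) is violated (B=F) — contradiction.
Both cases fail — unsatisfiable.

Unsatisfiable — no assignment works.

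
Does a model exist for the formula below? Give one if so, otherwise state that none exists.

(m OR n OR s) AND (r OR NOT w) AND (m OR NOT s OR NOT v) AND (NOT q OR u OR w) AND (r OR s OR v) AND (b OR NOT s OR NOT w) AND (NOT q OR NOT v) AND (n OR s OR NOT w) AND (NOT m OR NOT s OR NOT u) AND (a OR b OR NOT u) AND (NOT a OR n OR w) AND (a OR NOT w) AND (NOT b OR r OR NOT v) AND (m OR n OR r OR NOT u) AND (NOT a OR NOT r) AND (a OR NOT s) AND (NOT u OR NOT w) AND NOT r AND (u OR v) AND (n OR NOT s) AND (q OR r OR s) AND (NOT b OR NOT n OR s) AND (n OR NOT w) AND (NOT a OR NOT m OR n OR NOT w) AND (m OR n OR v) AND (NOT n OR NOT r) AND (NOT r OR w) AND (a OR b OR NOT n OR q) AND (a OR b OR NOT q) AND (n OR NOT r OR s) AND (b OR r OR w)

Unit clause (NOT r) forces r = False.
In (r OR NOT w) only NOT w is left, so w = False.
In (b OR r OR w) only b is left, so b = True.
In (NOT b OR r OR NOT v) only NOT v is left, so v = False.
In (u OR v) only u is left, so u = True.
In (r OR s OR v) only s is left, so s = True.
In (NOT m OR NOT s OR NOT u) only NOT m is left, so m = False.
In (m OR n OR r OR NOT u) only n is left, so n = True.
In (a OR NOT s) only a is left, so a = True.
Set q = True.
All clauses satisfied.

q = True, m = False, v = False, r = False, b = True, u = True, w = False, s = True, n = True, a = True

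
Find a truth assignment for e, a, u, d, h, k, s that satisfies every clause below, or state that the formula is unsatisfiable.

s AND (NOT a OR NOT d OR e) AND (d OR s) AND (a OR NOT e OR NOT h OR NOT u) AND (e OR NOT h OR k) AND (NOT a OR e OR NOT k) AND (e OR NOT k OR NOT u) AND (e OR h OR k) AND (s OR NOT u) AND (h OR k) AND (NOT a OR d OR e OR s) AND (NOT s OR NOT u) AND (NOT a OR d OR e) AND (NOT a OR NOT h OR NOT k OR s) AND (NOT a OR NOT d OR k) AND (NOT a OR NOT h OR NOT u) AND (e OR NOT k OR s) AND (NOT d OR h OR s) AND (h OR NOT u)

e=T, a=F, u=F, d=T, h=T, k=F, s=T

Unit clause (s) forces s = True.
In (NOT s OR NOT u) only NOT u is left, so u = False.
Set e = True.
Set a = False.
Set d = True.
Set h = True.
Set k = False.
All clauses satisfied.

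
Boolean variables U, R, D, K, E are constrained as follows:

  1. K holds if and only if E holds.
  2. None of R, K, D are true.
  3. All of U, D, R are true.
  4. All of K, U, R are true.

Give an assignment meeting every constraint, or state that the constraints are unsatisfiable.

Case R = True:
  Constraint (2) is violated (R=T) — contradiction.
Case R = False:
  Constraint (3) is violated (R=F) — contradiction.
Both cases fail — unsatisfiable.

The formula is unsatisfiable.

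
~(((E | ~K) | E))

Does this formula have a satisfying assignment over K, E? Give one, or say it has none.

K = True; E = False

  ~(((E | ~K) | E)) = True
    (E | ~K) | E = False
      E | ~K = False
        ~K = False
The formula evaluates to True.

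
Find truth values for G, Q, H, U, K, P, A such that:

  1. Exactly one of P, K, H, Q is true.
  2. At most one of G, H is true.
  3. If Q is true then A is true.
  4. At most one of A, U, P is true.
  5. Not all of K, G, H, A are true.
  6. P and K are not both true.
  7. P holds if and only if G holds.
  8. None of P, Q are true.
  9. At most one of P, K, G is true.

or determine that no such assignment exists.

G: False, Q: False, H: True, U: True, K: False, P: False, A: False

  (1) {P, K, H, Q}: 1 true — exactly one ✓
  (2) {G, H}: 1 true — at most one ✓
  (3) Q=F ⇒ A: vacuous ✓
  (4) {A, U, P}: 1 true — at most one ✓
  (5) {K, G, H, A}: 1/4 true — not all ✓
  (6) P=F, K=F — not both ✓
  (7) P=F, G=F — same ✓
  (8) {P, Q}: 0 true — none ✓
  (9) {P, K, G}: 0 true — at most one ✓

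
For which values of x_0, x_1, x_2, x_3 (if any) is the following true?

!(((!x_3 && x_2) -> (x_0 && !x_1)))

x_0 = True; x_1 = True; x_2 = True; x_3 = False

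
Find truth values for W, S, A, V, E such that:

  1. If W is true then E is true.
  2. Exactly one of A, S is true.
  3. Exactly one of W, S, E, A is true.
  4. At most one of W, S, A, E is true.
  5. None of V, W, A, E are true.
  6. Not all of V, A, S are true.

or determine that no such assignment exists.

W = False, S = True, A = False, V = False, E = False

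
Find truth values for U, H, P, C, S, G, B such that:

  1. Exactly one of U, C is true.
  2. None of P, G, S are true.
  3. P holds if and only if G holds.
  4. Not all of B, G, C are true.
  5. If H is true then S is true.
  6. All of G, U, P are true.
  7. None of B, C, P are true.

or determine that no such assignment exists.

No satisfying assignment exists.

Case P = True:
  Constraint (2) is violated (P=T) — contradiction.
Case P = False:
  Constraint (6) is violated (P=F) — contradiction.
Both cases fail — unsatisfiable.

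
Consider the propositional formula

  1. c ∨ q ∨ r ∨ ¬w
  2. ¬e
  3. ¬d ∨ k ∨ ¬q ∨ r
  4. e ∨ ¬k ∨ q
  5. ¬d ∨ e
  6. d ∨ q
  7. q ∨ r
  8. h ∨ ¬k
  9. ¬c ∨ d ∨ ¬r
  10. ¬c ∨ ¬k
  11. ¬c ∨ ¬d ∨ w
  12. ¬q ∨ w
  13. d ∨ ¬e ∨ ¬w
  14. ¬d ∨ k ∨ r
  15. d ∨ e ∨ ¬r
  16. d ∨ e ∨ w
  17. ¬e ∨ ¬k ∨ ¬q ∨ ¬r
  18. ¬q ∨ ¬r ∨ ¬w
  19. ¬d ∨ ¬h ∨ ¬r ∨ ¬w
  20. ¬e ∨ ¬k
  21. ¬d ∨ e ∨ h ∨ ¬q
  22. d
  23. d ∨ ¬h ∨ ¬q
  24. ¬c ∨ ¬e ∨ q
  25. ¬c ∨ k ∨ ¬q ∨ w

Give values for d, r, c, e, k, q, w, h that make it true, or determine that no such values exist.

UNSATISFIABLE

Case d = True:
  (¬e) forces e = False.
  Clause (¬d ∨ e) is falsified — contradiction.
Case d = False:
  Clause (d) is falsified — contradiction.
Both cases fail, so the formula is unsatisfiable.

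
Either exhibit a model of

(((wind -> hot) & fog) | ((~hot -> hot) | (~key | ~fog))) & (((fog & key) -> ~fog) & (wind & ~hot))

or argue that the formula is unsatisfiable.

hot: False, fog: False, wind: True, key: True

  ((wind -> hot) & fog) | ((~hot -> hot) | (~key | ~fog)) = True
    (wind -> hot) & fog = False
      wind -> hot = False
    (~hot -> hot) | (~key | ~fog) = True
      ~hot -> hot = False
        ~hot = True
      ~key | ~fog = True
        ~key = False
        ~fog = True
  ((fog & key) -> ~fog) & (wind & ~hot) = True
    (fog & key) -> ~fog = True
      fog & key = False
      ~fog = True
    wind & ~hot = True
      ~hot = True
Both conjuncts True, so the formula holds.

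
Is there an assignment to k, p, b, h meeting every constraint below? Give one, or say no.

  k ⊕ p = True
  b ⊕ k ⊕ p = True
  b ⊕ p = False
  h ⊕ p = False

k=T, p=F, b=F, h=F

k ⊕ p = T ⊕ F = True ✓
b ⊕ k ⊕ p = F ⊕ T ⊕ F = True ✓
b ⊕ p = F ⊕ F = False ✓
h ⊕ p = F ⊕ F = False ✓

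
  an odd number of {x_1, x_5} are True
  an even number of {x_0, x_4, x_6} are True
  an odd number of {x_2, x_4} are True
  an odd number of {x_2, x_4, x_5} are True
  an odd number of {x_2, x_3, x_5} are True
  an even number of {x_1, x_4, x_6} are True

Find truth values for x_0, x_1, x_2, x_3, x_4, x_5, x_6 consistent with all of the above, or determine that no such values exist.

x_0 = True, x_1 = True, x_2 = False, x_3 = True, x_4 = True, x_5 = False, x_6 = False

{x_1, x_5}: 1 true → odd ✓
{x_0, x_4, x_6}: 2 true → even ✓
{x_2, x_4}: 1 true → odd ✓
{x_2, x_4, x_5}: 1 true → odd ✓
{x_2, x_3, x_5}: 1 true → odd ✓
{x_1, x_4, x_6}: 2 true → even ✓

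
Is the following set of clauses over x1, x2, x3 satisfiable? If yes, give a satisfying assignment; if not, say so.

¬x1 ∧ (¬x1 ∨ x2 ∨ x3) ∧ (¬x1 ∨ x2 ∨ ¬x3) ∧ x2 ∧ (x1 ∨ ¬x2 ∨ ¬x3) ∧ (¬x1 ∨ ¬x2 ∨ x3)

x1 = False, x2 = True, x3 = False

Unit clause (¬x1) forces x1 = False.
Unit clause (x2) forces x2 = True.
In (x1 ∨ ¬x2 ∨ ¬x3) only ¬x3 is left, so x3 = False.
Check each clause:
  (¬x1): ¬x1 holds.
  (¬x1 ∨ x2 ∨ x3): ¬x1 holds.
  (¬x1 ∨ x2 ∨ ¬x3): ¬x1 holds.
  (x2): x2 holds.
  (x1 ∨ ¬x2 ∨ ¬x3): ¬x3 holds.
  (¬x1 ∨ ¬x2 ∨ x3): ¬x1 holds.
All clauses satisfied.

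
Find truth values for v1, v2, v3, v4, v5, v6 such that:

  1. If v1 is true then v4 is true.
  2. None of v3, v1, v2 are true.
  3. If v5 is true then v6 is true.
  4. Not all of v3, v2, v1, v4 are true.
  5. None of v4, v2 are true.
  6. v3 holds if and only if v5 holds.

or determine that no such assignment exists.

v1=F, v2=F, v3=F, v4=F, v5=F, v6=T

  (1) v1=F ⇒ v4: vacuous ✓
  (2) {v3, v1, v2}: 0 true — none ✓
  (3) v5=F ⇒ v6: vacuous ✓
  (4) {v3, v2, v1, v4}: 0/4 true — not all ✓
  (5) {v4, v2}: 0 true — none ✓
  (6) v3=F, v5=F — same ✓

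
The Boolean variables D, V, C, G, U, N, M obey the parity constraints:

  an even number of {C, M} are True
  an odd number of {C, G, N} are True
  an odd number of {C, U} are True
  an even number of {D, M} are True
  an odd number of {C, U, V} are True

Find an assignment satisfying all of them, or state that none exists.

D = False; V = False; C = False; G = True; U = True; N = False; M = False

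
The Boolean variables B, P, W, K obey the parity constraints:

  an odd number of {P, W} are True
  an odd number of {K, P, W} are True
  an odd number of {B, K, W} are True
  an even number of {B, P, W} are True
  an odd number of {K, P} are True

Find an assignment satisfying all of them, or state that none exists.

B: True, P: True, W: False, K: False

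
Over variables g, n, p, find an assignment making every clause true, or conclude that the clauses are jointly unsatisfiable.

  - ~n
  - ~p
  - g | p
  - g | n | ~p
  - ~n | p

g = True, n = False, p = False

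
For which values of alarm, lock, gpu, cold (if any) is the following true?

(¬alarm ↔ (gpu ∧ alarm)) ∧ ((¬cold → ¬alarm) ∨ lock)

alarm = True; lock = False; gpu = False; cold = True

  ¬alarm ↔ (gpu ∧ alarm) = True
    ¬alarm = False
    gpu ∧ alarm = False
  (¬cold → ¬alarm) ∨ lock = True
    ¬cold → ¬alarm = True
      ¬cold = False
      ¬alarm = False
Both conjuncts True, so the formula holds.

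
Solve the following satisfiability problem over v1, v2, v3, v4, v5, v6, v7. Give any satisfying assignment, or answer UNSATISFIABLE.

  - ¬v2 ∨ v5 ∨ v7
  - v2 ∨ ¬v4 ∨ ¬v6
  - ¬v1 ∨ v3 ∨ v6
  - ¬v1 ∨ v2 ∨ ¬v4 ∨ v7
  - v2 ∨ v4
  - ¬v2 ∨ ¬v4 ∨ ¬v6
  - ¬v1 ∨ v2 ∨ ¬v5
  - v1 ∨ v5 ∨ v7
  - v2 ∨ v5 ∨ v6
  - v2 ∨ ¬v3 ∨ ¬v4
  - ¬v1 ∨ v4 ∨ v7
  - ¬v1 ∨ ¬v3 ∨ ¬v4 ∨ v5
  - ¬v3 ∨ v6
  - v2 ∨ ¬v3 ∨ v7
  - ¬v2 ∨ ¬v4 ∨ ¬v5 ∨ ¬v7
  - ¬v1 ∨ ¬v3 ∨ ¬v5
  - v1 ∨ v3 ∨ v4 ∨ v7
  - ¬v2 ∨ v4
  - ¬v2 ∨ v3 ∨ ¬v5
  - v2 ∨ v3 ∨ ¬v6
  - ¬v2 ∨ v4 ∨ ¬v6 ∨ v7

Set v1 = False.
Set v2 = False.
  then (v2 ∨ v4) forces v4 = True.
  then (v2 ∨ ¬v3 ∨ ¬v4) forces v3 = False.
  then (v2 ∨ v3 ∨ ¬v6) forces v6 = False.
  then (v2 ∨ v5 ∨ v6) forces v5 = True.
Set v7 = False.
All clauses satisfied.

v1 = False, v2 = False, v3 = False, v4 = True, v5 = True, v6 = False, v7 = False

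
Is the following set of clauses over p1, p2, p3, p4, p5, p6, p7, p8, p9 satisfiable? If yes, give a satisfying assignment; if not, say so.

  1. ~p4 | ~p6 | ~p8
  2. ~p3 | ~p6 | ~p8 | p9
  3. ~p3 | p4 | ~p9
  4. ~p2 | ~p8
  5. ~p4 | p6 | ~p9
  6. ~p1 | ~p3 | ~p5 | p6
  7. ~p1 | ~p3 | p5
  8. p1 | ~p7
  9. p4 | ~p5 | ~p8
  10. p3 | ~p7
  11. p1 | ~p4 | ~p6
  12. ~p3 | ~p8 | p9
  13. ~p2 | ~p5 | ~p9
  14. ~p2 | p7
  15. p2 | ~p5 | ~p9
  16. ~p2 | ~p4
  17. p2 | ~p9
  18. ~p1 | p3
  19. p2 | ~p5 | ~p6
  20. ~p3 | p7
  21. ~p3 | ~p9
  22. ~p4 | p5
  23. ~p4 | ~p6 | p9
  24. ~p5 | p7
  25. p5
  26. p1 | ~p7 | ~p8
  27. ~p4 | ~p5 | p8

p1 = True, p2 = True, p3 = True, p4 = False, p5 = True, p6 = True, p7 = True, p8 = False, p9 = False

Unit clause (p5) forces p5 = True.
In (~p5 | p7) only p7 is left, so p7 = True.
In (p1 | ~p7) only p1 is left, so p1 = True.
In (p3 | ~p7) only p3 is left, so p3 = True.
In (~p3 | ~p9) only ~p9 is left, so p9 = False.
In (~p1 | ~p3 | ~p5 | p6) only p6 is left, so p6 = True.
In (~p3 | ~p8 | p9) only ~p8 is left, so p8 = False.
In (p2 | ~p5 | ~p6) only p2 is left, so p2 = True.
In (~p4 | ~p6 | p9) only ~p4 is left, so p4 = False.
All clauses satisfied.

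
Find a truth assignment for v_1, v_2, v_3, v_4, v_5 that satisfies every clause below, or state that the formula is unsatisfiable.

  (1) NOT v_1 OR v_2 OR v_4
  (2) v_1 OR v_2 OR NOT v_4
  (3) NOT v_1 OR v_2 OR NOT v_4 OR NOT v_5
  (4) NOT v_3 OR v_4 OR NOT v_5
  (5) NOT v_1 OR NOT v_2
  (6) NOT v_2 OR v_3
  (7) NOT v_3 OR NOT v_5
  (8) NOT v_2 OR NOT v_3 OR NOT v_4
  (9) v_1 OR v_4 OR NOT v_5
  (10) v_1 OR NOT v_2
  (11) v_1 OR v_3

v_1 = True, v_2 = False, v_3 = True, v_4 = True, v_5 = False

Set v_1 = True.
  then (NOT v_1 OR NOT v_2) forces v_2 = False.
  then (NOT v_1 OR v_2 OR v_4) forces v_4 = True.
  then (NOT v_1 OR v_2 OR NOT v_4 OR NOT v_5) forces v_5 = False.
Set v_3 = True.
All clauses satisfied.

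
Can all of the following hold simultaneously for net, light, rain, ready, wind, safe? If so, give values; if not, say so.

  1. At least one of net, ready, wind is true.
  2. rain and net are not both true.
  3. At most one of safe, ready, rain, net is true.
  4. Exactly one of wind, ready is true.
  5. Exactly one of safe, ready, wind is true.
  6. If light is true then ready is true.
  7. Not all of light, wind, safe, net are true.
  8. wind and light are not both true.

net: False, light: False, rain: False, ready: True, wind: False, safe: False

  (1) {net, ready, wind}: 1 true — at least one ✓
  (2) rain=F, net=F — not both ✓
  (3) {safe, ready, rain, net}: 1 true — at most one ✓
  (4) {wind, ready}: 1 true — exactly one ✓
  (5) {safe, ready, wind}: 1 true — exactly one ✓
  (6) light=F ⇒ ready: vacuous ✓
  (7) {light, wind, safe, net}: 0/4 true — not all ✓
  (8) wind=F, light=F — not both ✓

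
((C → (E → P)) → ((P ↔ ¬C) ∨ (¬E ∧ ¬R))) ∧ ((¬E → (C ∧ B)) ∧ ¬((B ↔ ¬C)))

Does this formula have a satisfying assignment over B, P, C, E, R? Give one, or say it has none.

B = True; P = False; C = True; E = True; R = True

  (C → (E → P)) → ((P ↔ ¬C) ∨ (¬E ∧ ¬R)) = True
    C → (E → P) = False
      E → P = False
    (P ↔ ¬C) ∨ (¬E ∧ ¬R) = True
      P ↔ ¬C = True
        ¬C = False
      ¬E ∧ ¬R = False
        ¬E = False
        ¬R = False
  (¬E → (C ∧ B)) ∧ ¬((B ↔ ¬C)) = True
    ¬E → (C ∧ B) = True
      ¬E = False
      C ∧ B = True
    ¬((B ↔ ¬C)) = True
      B ↔ ¬C = False
        ¬C = False
Both conjuncts True, so the formula holds.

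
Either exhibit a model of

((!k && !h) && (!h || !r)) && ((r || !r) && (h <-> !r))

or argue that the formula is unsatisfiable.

h = False; r = True; k = False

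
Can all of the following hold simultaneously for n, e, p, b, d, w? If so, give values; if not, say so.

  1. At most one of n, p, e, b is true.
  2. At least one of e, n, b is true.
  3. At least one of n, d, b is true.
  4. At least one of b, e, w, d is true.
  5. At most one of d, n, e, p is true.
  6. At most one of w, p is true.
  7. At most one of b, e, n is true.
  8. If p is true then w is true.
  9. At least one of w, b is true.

n = False; e = False; p = False; b = True; d = True; w = False

  (1) {n, p, e, b}: 1 true — at most one ✓
  (2) {e, n, b}: 1 true — at least one ✓
  (3) {n, d, b}: 2 true — at least one ✓
  (4) {b, e, w, d}: 2 true — at least one ✓
  (5) {d, n, e, p}: 1 true — at most one ✓
  (6) {w, p}: 0 true — at most one ✓
  (7) {b, e, n}: 1 true — at most one ✓
  (8) p=F ⇒ w: vacuous ✓
  (9) {w, b}: 1 true — at least one ✓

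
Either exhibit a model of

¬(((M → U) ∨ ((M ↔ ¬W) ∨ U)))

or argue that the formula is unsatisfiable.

M=T; W=T; U=F

  ¬(((M → U) ∨ ((M ↔ ¬W) ∨ U))) = True
    (M → U) ∨ ((M ↔ ¬W) ∨ U) = False
      M → U = False
      (M ↔ ¬W) ∨ U = False
        M ↔ ¬W = False
          ¬W = False
The formula evaluates to True.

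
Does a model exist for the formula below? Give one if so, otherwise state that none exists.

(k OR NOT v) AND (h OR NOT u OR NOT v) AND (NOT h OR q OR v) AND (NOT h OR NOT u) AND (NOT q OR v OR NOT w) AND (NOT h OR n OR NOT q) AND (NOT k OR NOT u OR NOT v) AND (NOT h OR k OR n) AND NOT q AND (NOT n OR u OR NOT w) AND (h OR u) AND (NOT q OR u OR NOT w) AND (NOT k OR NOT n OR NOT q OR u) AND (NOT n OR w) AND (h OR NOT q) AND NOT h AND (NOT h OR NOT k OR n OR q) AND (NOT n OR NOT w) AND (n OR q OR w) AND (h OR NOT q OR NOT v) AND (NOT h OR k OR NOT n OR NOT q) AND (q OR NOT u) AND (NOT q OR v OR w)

UNSATISFIABLE

Case q = True:
  Clause (NOT q) is falsified — contradiction.
Case q = False:
  (NOT h) forces h = False.
  (h OR u) forces u = True.
  Clause (q OR NOT u) is falsified — contradiction.
Both cases fail, so the formula is unsatisfiable.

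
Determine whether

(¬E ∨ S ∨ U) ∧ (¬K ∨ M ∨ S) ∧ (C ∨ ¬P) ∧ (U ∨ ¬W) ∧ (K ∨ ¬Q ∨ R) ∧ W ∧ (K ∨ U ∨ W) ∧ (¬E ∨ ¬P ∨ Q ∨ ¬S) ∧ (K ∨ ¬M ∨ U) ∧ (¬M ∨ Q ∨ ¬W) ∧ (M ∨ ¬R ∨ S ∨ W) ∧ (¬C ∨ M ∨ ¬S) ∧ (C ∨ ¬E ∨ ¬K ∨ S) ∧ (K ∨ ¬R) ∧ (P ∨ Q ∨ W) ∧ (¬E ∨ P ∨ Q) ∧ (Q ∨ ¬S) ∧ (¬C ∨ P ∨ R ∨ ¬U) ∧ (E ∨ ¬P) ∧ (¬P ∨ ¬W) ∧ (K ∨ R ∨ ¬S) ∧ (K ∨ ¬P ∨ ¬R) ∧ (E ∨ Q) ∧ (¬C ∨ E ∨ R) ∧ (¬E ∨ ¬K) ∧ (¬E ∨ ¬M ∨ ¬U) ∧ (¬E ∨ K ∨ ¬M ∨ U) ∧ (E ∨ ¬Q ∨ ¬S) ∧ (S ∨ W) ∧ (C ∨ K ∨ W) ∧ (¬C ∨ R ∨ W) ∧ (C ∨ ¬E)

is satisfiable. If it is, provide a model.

Unit clause (W) forces W = True.
In (¬P ∨ ¬W) only ¬P is left, so P = False.
In (U ∨ ¬W) only U is left, so U = True.
Set C = False.
  then (C ∨ ¬E) forces E = False.
  then (E ∨ Q) forces Q = True.
  then (E ∨ ¬Q ∨ ¬S) forces S = False.
Try K = False:
  (K ∨ ¬Q ∨ R) forces R = True.
  clause (K ∨ ¬R) is falsified — backtrack.
So K = True.
  then (¬K ∨ M ∨ S) forces M = True.
Set R = False.
All clauses satisfied.

C=F, K=T, Q=T, E=F, W=T, U=T, R=F, M=T, S=F, P=F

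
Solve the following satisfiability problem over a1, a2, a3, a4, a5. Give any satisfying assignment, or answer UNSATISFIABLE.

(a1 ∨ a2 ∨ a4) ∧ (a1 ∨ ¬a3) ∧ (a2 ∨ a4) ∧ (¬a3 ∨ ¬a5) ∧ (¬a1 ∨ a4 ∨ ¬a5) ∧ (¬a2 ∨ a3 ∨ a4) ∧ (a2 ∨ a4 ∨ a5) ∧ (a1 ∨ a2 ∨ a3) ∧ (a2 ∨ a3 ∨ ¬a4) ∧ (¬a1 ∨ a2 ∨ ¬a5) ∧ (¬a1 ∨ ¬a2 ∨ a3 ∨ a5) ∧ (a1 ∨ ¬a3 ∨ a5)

a1 = False, a2 = True, a3 = False, a4 = True, a5 = False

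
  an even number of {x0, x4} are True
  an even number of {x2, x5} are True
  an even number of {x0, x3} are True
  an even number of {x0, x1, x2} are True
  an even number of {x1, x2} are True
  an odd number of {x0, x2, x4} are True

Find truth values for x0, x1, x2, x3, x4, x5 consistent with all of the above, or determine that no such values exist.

x0=F, x1=T, x2=T, x3=F, x4=F, x5=T

{x0, x4}: 0 true → even ✓
{x2, x5}: 2 true → even ✓
{x0, x3}: 0 true → even ✓
{x0, x1, x2}: 2 true → even ✓
{x1, x2}: 2 true → even ✓
{x0, x2, x4}: 1 true → odd ✓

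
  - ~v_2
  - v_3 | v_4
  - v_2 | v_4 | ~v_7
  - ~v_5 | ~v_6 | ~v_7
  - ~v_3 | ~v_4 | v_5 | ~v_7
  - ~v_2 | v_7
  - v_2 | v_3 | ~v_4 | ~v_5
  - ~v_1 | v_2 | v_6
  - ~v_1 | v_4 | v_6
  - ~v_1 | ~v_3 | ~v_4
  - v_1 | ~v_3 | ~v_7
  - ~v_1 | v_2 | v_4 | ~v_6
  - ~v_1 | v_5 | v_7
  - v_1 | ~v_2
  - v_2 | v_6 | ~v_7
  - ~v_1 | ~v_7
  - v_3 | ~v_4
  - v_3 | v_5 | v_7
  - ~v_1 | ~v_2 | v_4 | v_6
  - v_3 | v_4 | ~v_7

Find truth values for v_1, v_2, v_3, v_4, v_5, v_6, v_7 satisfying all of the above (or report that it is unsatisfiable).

v_1 = False; v_2 = False; v_3 = True; v_4 = True; v_5 = True; v_6 = True; v_7 = False

Unit clause (~v_2) forces v_2 = False.
Try v_1 = True:
  (~v_1 | v_2 | v_6) forces v_6 = True.
  (~v_1 | v_2 | v_4 | ~v_6) forces v_4 = True.
  (~v_1 | ~v_3 | ~v_4) forces v_3 = False.
  clause (v_3 | ~v_4) is falsified — backtrack.
So v_1 = False.
Try v_3 = False:
  (v_3 | v_4) forces v_4 = True.
  clause (v_3 | ~v_4) is falsified — backtrack.
So v_3 = True.
  then (v_1 | ~v_3 | ~v_7) forces v_7 = False.
Set v_4 = True.
Set v_5 = True.
Set v_6 = True.
All clauses satisfied.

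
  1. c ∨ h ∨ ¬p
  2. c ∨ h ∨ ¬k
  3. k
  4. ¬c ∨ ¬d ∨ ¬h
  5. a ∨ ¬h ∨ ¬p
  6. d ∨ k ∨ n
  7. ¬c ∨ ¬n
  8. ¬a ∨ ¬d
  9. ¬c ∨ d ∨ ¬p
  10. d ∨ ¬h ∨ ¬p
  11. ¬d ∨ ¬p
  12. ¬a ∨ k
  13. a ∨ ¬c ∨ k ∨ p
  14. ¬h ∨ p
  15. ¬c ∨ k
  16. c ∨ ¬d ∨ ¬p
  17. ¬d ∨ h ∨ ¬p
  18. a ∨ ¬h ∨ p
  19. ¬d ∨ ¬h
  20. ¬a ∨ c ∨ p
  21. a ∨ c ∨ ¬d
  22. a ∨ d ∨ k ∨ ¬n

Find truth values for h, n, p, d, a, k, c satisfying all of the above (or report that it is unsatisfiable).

h: False, n: False, p: False, d: True, a: False, k: True, c: True

Unit clause (k) forces k = True.
Try h = True:
  (¬h ∨ p) forces p = True.
  (a ∨ ¬h ∨ ¬p) forces a = True.
  (¬a ∨ ¬d) forces d = False.
  clause (d ∨ ¬h ∨ ¬p) is falsified — backtrack.
So h = False.
  then (c ∨ h ∨ ¬k) forces c = True.
  then (¬c ∨ ¬n) forces n = False.
Try p = True:
  (¬c ∨ d ∨ ¬p) forces d = True.
  clause (¬d ∨ ¬p) is falsified — backtrack.
So p = False.
Set d = True.
  then (¬a ∨ ¬d) forces a = False.
All clauses satisfied.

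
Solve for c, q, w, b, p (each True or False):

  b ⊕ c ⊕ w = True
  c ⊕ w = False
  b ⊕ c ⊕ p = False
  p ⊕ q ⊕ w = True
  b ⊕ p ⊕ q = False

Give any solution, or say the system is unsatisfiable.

c=F; q=F; w=F; b=T; p=T

b ⊕ c ⊕ w = T ⊕ F ⊕ F = True ✓
c ⊕ w = F ⊕ F = False ✓
b ⊕ c ⊕ p = T ⊕ F ⊕ T = False ✓
p ⊕ q ⊕ w = T ⊕ F ⊕ F = True ✓
b ⊕ p ⊕ q = T ⊕ T ⊕ F = False ✓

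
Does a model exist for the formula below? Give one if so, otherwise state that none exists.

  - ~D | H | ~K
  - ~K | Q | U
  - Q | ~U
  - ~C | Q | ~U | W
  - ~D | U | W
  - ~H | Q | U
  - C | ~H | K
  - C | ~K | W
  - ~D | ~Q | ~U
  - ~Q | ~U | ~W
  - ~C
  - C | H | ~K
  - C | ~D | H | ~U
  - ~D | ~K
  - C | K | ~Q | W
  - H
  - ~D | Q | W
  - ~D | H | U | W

Unit clause (~C) forces C = False.
Unit clause (H) forces H = True.
In (C | ~H | K) only K is left, so K = True.
In (C | ~K | W) only W is left, so W = True.
In (~D | ~K) only ~D is left, so D = False.
Try U = True:
  (Q | ~U) forces Q = True.
  clause (~Q | ~U | ~W) is falsified — backtrack.
So U = False.
  then (~K | Q | U) forces Q = True.
All clauses satisfied.

C=F, D=F, W=T, K=T, U=F, Q=T, H=T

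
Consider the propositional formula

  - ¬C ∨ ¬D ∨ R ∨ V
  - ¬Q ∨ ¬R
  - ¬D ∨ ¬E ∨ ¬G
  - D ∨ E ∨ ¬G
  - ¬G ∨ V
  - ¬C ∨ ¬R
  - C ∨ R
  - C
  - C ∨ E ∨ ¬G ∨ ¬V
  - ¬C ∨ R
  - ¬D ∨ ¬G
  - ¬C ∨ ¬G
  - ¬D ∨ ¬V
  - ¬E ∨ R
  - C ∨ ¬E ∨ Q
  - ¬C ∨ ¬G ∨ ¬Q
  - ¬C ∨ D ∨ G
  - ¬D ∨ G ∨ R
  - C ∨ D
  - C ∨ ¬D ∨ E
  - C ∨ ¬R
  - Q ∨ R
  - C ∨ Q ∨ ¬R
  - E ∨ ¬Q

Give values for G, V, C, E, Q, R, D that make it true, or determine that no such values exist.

Unsatisfiable

Case C = True:
  (¬C ∨ ¬R) forces R = False.
  Clause (¬C ∨ R) is falsified — contradiction.
Case C = False:
  Clause (C) is falsified — contradiction.
Both cases fail, so the formula is unsatisfiable.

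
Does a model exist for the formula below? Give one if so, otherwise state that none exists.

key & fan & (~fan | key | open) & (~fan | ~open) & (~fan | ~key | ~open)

Unit clause (key) forces key = True.
Unit clause (fan) forces fan = True.
In (~fan | ~open) only ~open is left, so open = False.
All clauses satisfied.

fan = True, open = False, key = True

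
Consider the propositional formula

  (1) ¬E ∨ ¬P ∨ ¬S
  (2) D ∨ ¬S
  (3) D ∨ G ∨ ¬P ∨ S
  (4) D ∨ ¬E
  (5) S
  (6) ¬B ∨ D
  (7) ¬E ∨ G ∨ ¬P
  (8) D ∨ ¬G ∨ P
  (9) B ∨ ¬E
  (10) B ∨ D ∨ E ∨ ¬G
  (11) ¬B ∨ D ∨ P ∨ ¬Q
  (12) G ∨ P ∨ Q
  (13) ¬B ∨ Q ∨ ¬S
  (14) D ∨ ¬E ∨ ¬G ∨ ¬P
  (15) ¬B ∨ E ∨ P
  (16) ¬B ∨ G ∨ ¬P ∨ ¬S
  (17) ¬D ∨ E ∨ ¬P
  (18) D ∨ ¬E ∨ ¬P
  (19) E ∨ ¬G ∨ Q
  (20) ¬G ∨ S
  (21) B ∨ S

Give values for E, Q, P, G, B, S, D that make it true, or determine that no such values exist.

Unit clause (S) forces S = True.
In (D ∨ ¬S) only D is left, so D = True.
Set E = False.
  then (¬D ∨ E ∨ ¬P) forces P = False.
  then (¬B ∨ E ∨ P) forces B = False.
Try Q = False:
  (G ∨ P ∨ Q) forces G = True.
  clause (E ∨ ¬G ∨ Q) is falsified — backtrack.
So Q = True.
Set G = True.
All clauses satisfied.

E=F, Q=T, P=F, G=T, B=F, S=T, D=T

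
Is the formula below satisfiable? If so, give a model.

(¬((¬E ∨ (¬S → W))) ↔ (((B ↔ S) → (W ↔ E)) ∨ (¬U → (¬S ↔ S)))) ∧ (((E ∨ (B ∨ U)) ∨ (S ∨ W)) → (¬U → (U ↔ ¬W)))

S = False, E = True, U = True, B = False, W = False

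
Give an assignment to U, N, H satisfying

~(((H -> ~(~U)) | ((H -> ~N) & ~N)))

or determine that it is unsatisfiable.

U: False, N: True, H: True

  ~(((H -> ~(~U)) | ((H -> ~N) & ~N))) = True
    (H -> ~(~U)) | ((H -> ~N) & ~N) = False
      H -> ~(~U) = False
        ~(~U) = False
          ~U = True
      (H -> ~N) & ~N = False
        H -> ~N = False
          ~N = False
        ~N = False
The formula evaluates to True.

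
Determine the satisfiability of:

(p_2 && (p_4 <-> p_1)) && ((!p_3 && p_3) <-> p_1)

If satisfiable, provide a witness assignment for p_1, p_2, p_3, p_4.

p_1 = False, p_2 = True, p_3 = False, p_4 = False

  p_2 && (p_4 <-> p_1) = True
    p_4 <-> p_1 = True
  (!p_3 && p_3) <-> p_1 = True
    !p_3 && p_3 = False
      !p_3 = True
Both conjuncts True, so the formula holds.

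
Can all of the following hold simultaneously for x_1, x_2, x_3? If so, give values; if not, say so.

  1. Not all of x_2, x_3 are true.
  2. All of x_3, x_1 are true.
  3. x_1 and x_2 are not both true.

x_1 = True, x_2 = False, x_3 = True

  (1) {x_2, x_3}: 1/2 true — not all ✓
  (2) {x_3, x_1}: all 2 true ✓
  (3) x_1=T, x_2=F — not both ✓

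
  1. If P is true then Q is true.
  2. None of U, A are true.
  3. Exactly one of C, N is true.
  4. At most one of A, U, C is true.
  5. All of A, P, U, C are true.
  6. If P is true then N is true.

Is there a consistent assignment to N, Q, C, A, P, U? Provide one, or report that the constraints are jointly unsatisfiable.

Case A = True:
  Constraint (2) is violated (A=T) — contradiction.
Case A = False:
  Constraint (5) is violated (A=F) — contradiction.
Both cases fail — unsatisfiable.

UNSATISFIABLE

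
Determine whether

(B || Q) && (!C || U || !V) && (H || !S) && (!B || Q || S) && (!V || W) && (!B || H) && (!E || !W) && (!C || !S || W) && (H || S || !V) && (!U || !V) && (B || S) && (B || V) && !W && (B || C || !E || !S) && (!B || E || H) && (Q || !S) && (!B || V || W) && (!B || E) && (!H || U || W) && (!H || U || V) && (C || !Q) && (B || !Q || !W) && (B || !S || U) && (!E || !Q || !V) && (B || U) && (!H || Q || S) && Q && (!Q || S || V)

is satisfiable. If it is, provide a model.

No satisfying assignment exists.

Case W = True:
  Clause (!W) is falsified — contradiction.
Case W = False:
  (!V || W) forces V = False.
  (B || V) forces B = True.
  Clause (!B || V || W) is falsified — contradiction.
Both cases fail, so the formula is unsatisfiable.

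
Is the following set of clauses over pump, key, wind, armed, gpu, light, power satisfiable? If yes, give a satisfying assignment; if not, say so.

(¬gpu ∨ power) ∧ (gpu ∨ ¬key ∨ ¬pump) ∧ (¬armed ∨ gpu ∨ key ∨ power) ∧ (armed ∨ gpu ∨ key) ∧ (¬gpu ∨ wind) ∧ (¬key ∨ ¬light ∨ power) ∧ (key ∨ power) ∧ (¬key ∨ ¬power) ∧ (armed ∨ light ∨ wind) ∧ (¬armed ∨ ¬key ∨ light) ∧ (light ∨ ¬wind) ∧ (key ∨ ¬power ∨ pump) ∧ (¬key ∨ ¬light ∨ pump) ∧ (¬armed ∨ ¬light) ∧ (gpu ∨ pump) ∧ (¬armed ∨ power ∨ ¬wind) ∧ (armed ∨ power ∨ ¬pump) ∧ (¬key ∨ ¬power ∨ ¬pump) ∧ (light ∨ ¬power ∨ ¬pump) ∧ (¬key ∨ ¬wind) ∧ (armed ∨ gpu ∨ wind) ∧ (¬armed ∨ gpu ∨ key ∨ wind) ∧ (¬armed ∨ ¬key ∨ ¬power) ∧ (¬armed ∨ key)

Try pump = False:
  (gpu ∨ pump) forces gpu = True.
  (¬gpu ∨ power) forces power = True.
  (¬gpu ∨ wind) forces wind = True.
  (¬key ∨ ¬power) forces key = False.
  clause (key ∨ ¬power ∨ pump) is falsified — backtrack.
So pump = True.
Set key = False.
  then (key ∨ power) forces power = True.
  then (light ∨ ¬power ∨ ¬pump) forces light = True.
  then (¬armed ∨ key) forces armed = False.
  then (armed ∨ gpu ∨ key) forces gpu = True.
  then (¬gpu ∨ wind) forces wind = True.
All clauses satisfied.

pump = True, key = False, wind = True, armed = False, gpu = True, light = True, power = True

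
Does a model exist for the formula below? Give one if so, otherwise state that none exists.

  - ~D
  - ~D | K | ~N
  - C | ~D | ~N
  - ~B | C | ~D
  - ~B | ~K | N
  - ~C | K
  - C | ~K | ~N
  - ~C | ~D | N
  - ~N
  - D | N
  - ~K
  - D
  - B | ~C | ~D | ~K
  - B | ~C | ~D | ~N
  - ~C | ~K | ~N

Unsatisfiable — no assignment works.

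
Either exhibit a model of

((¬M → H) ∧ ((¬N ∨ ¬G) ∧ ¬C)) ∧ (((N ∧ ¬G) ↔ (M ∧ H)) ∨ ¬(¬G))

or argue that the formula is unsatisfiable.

G=T, H=T, M=F, C=F, N=F

  (¬M → H) ∧ ((¬N ∨ ¬G) ∧ ¬C) = True
    ¬M → H = True
      ¬M = True
    (¬N ∨ ¬G) ∧ ¬C = True
      ¬N ∨ ¬G = True
        ¬N = True
        ¬G = False
      ¬C = True
  ((N ∧ ¬G) ↔ (M ∧ H)) ∨ ¬(¬G) = True
    (N ∧ ¬G) ↔ (M ∧ H) = True
      N ∧ ¬G = False
        ¬G = False
      M ∧ H = False
    ¬(¬G) = True
      ¬G = False
Both conjuncts True, so the formula holds.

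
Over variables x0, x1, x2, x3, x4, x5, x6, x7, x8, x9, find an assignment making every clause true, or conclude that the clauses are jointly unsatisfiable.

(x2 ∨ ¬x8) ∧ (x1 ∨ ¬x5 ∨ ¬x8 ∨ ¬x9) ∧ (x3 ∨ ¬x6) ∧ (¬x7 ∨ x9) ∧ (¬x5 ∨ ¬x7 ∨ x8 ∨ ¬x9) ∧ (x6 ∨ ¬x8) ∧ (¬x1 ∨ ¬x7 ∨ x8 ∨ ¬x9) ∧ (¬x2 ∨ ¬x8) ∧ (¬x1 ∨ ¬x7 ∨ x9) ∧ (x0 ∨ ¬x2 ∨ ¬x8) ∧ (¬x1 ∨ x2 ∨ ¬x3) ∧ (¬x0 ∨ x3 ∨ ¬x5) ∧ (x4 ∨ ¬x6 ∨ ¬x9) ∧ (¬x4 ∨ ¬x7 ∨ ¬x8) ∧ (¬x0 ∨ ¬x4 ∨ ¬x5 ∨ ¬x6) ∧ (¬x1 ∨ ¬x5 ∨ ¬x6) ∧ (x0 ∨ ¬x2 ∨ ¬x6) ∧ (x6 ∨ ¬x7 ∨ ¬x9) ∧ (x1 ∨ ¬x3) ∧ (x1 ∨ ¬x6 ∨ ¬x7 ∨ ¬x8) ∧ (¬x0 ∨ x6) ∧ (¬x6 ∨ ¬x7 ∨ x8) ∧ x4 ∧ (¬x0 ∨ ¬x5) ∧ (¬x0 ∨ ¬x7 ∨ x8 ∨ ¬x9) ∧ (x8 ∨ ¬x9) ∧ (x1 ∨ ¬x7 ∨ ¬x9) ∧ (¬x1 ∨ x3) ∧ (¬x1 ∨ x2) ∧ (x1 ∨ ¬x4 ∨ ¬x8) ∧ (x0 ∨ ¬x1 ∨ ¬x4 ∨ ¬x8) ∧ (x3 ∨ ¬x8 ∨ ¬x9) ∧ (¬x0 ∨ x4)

Unit clause (x4) forces x4 = True.
Set x0 = False.
Set x1 = False.
  then (x1 ∨ ¬x3) forces x3 = False.
  then (x1 ∨ ¬x4 ∨ ¬x8) forces x8 = False.
  then (x3 ∨ ¬x6) forces x6 = False.
  then (x8 ∨ ¬x9) forces x9 = False.
  then (¬x7 ∨ x9) forces x7 = False.
Set x2 = True.
Set x5 = False.
All clauses satisfied.

x0 = False, x1 = False, x2 = True, x3 = False, x4 = True, x5 = False, x6 = False, x7 = False, x8 = False, x9 = False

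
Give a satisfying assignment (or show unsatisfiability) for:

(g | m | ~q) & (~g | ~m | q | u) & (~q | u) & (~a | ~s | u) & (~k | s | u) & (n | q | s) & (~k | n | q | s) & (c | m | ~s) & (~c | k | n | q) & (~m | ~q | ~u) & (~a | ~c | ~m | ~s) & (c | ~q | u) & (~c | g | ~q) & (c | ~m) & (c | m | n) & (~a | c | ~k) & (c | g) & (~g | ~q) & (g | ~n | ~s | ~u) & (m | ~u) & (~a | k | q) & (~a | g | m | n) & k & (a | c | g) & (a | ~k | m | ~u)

q = False; s = True; u = True; a = False; k = True; n = False; c = True; g = False; m = True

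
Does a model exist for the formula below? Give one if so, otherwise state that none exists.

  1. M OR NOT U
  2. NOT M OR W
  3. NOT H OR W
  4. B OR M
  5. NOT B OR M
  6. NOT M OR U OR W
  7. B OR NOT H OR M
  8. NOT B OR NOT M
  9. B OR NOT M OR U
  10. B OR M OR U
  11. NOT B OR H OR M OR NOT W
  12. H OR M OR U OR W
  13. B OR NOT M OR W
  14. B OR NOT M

Unsatisfiable — no assignment works.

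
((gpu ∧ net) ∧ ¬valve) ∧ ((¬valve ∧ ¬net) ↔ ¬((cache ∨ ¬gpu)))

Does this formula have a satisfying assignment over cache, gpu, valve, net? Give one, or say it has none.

cache = True, gpu = True, valve = False, net = True

  (gpu ∧ net) ∧ ¬valve = True
    gpu ∧ net = True
    ¬valve = True
  (¬valve ∧ ¬net) ↔ ¬((cache ∨ ¬gpu)) = True
    ¬valve ∧ ¬net = False
      ¬valve = True
      ¬net = False
    ¬((cache ∨ ¬gpu)) = False
      cache ∨ ¬gpu = True
        ¬gpu = False
Both conjuncts True, so the formula holds.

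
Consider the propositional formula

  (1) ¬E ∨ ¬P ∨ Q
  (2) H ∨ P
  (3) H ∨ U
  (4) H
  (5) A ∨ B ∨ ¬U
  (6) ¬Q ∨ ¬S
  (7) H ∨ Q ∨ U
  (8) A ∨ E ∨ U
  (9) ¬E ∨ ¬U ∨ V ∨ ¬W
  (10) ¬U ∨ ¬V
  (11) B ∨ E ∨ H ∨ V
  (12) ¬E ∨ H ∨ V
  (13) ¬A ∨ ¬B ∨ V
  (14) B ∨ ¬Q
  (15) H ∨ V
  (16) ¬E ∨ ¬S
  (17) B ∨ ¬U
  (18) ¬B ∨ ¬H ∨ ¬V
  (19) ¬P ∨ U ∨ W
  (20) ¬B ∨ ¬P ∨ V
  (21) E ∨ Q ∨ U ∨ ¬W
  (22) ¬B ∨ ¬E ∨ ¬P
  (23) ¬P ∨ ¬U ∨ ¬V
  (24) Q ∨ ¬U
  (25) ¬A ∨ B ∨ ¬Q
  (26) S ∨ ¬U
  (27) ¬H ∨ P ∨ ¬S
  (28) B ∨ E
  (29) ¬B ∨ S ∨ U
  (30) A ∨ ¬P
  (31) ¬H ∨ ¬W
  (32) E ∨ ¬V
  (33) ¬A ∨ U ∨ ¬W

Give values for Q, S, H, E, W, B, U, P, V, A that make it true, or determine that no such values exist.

Unit clause (H) forces H = True.
In (¬H ∨ ¬W) only ¬W is left, so W = False.
Set Q = False.
  then (Q ∨ ¬U) forces U = False.
  then (¬P ∨ U ∨ W) forces P = False.
  then (¬H ∨ P ∨ ¬S) forces S = False.
  then (¬B ∨ S ∨ U) forces B = False.
  then (B ∨ E) forces E = True.
Set V = True.
Set A = False.
All clauses satisfied.

Q: False, S: False, H: True, E: True, W: False, B: False, U: False, P: False, V: True, A: False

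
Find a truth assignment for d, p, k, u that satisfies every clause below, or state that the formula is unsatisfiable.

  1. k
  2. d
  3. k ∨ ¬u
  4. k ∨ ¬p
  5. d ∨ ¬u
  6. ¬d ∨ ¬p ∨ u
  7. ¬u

d = True; p = False; k = True; u = False

Unit clause (k) forces k = True.
Unit clause (d) forces d = True.
Unit clause (¬u) forces u = False.
In (¬d ∨ ¬p ∨ u) only ¬p is left, so p = False.
All clauses satisfied.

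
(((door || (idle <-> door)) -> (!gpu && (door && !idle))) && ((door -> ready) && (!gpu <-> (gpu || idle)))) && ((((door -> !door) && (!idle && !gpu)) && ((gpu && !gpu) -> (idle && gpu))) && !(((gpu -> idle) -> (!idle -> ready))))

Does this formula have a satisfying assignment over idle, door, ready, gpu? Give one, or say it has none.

Unsatisfiable — no assignment works.

Case gpu = True: the conjunct !gpu <-> (gpu || idle) becomes !True <-> (True || idle) = False.
Case gpu = False: the formula simplifies to (((door || (idle <-> door)) -> (door && !idle)) && ((door -> ready) && idle)) && (((door -> !door) && !idle) && !((!idle -> ready))).
  idle = True: the conjunct !idle is False.
  idle = False: the conjunct idle is False.
Both cases fail — unsatisfiable.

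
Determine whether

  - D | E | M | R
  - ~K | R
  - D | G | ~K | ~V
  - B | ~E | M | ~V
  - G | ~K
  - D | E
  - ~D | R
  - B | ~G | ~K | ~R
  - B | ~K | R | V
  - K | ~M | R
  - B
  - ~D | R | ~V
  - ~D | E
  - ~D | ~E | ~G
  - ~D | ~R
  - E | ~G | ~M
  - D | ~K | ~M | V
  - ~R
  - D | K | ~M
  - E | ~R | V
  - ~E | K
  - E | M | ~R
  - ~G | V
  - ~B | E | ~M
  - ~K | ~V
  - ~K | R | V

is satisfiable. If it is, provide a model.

UNSATISFIABLE

Case R = True:
  Clause (~R) is falsified — contradiction.
Case R = False:
  (~K | R) forces K = False.
  (~D | R) forces D = False.
  (D | E) forces E = True.
  Clause (~E | K) is falsified — contradiction.
Both cases fail, so the formula is unsatisfiable.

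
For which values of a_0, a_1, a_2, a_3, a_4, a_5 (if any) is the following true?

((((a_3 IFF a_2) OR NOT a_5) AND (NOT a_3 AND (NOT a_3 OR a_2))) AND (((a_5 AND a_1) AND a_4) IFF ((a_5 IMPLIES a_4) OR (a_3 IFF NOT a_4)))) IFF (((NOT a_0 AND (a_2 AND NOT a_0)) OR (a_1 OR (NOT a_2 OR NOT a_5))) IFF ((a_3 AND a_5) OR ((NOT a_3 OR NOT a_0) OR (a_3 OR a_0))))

a_0 = False; a_1 = True; a_2 = False; a_3 = False; a_4 = False; a_5 = True

  ((((a_3 IFF a_2) OR NOT a_5) AND (NOT a_3 AND (NOT a_3 OR a_2))) AND (((a_5 AND a_1) AND a_4) IFF ((a_5 IMPLIES a_4) OR (a_3 IFF NOT a_4)))) IFF (((NOT a_0 AND (a_2 AND NOT a_0)) OR (a_1 OR (NOT a_2 OR NOT a_5))) IFF ((a_3 AND a_5) OR ((NOT a_3 OR NOT a_0) OR (a_3 OR a_0)))) = True
    (((a_3 IFF a_2) OR NOT a_5) AND (NOT a_3 AND (NOT a_3 OR a_2))) AND (((a_5 AND a_1) AND a_4) IFF ((a_5 IMPLIES a_4) OR (a_3 IFF NOT a_4))) = True
      ((a_3 IFF a_2) OR NOT a_5) AND (NOT a_3 AND (NOT a_3 OR a_2)) = True
        (a_3 IFF a_2) OR NOT a_5 = True
          a_3 IFF a_2 = True
          NOT a_5 = False
        NOT a_3 AND (NOT a_3 OR a_2) = True
          NOT a_3 = True
          NOT a_3 OR a_2 = True
            NOT a_3 = True
      ((a_5 AND a_1) AND a_4) IFF ((a_5 IMPLIES a_4) OR (a_3 IFF NOT a_4)) = True
        (a_5 AND a_1) AND a_4 = False
          a_5 AND a_1 = True
        (a_5 IMPLIES a_4) OR (a_3 IFF NOT a_4) = False
          a_5 IMPLIES a_4 = False
          a_3 IFF NOT a_4 = False
            NOT a_4 = True
    ((NOT a_0 AND (a_2 AND NOT a_0)) OR (a_1 OR (NOT a_2 OR NOT a_5))) IFF ((a_3 AND a_5) OR ((NOT a_3 OR NOT a_0) OR (a_3 OR a_0))) = True
      (NOT a_0 AND (a_2 AND NOT a_0)) OR (a_1 OR (NOT a_2 OR NOT a_5)) = True
        NOT a_0 AND (a_2 AND NOT a_0) = False
          NOT a_0 = True
          a_2 AND NOT a_0 = False
            NOT a_0 = True
        a_1 OR (NOT a_2 OR NOT a_5) = True
          NOT a_2 OR NOT a_5 = True
            NOT a_2 = True
            NOT a_5 = False
      (a_3 AND a_5) OR ((NOT a_3 OR NOT a_0) OR (a_3 OR a_0)) = True
        a_3 AND a_5 = False
        (NOT a_3 OR NOT a_0) OR (a_3 OR a_0) = True
          NOT a_3 OR NOT a_0 = True
            NOT a_3 = True
            NOT a_0 = True
          a_3 OR a_0 = False
The formula evaluates to True.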